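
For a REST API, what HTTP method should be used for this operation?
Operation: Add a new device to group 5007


GET = read, POST = create, PUT = update/replace, DELETE = remove
This operation is a create.
POST


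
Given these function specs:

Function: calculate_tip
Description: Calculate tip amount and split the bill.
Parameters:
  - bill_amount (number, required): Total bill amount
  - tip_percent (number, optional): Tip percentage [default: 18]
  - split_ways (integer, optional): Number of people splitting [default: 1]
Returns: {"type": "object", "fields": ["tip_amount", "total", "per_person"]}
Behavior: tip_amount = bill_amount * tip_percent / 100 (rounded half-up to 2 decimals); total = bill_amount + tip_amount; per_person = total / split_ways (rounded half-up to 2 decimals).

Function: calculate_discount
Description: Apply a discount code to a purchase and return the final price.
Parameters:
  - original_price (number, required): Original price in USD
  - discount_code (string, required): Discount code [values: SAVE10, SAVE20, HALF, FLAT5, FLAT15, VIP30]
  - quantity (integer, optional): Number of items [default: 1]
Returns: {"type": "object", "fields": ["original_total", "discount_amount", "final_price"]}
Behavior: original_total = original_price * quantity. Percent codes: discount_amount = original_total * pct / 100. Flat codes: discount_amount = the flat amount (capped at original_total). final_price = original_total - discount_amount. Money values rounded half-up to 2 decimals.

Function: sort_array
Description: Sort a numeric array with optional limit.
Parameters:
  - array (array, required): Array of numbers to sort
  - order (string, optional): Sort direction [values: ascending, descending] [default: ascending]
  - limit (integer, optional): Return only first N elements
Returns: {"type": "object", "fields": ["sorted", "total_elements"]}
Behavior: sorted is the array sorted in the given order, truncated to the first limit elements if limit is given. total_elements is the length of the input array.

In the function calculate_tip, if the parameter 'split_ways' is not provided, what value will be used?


The calculate_tip spec declares:
  - split_ways (integer, optional): Number of people splitting [default: 1]
Default:
1


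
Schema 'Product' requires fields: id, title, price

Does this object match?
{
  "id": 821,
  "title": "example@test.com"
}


Checking required fields...
Missing: price
Invalid - missing required field 'price'


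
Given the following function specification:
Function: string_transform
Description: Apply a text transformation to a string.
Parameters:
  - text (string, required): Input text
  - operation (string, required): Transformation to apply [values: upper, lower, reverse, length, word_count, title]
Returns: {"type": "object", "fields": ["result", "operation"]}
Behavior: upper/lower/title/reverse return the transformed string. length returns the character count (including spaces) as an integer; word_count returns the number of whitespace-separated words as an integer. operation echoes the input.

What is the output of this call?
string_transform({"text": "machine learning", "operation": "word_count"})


words: machine, learning -> 2
Output:
{"result": 2, "operation": "word_count"}


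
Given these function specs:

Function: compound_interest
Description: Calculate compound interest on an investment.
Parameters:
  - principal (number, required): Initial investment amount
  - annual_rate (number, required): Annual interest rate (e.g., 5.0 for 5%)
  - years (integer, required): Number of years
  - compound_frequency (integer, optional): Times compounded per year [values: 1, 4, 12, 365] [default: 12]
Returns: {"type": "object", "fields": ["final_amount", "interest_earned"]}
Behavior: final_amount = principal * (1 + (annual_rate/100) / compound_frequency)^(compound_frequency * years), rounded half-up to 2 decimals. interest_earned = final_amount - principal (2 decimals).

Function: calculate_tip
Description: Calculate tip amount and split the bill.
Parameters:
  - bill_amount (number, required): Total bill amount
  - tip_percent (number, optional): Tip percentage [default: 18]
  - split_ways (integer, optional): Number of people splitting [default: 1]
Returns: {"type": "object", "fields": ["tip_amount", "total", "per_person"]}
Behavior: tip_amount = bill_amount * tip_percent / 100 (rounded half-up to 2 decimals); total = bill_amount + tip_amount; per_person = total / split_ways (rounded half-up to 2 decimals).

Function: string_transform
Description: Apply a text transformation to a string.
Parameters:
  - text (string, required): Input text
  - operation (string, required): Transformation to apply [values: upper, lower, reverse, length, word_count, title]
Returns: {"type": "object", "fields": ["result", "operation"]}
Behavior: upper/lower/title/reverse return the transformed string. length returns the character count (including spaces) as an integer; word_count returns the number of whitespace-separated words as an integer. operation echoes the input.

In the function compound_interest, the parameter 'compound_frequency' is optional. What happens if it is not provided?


The compound_interest spec declares:
  - compound_frequency (integer, optional): Times compounded per year [values: 1, 4, 12, 365] [default: 12]
It defaults to 12


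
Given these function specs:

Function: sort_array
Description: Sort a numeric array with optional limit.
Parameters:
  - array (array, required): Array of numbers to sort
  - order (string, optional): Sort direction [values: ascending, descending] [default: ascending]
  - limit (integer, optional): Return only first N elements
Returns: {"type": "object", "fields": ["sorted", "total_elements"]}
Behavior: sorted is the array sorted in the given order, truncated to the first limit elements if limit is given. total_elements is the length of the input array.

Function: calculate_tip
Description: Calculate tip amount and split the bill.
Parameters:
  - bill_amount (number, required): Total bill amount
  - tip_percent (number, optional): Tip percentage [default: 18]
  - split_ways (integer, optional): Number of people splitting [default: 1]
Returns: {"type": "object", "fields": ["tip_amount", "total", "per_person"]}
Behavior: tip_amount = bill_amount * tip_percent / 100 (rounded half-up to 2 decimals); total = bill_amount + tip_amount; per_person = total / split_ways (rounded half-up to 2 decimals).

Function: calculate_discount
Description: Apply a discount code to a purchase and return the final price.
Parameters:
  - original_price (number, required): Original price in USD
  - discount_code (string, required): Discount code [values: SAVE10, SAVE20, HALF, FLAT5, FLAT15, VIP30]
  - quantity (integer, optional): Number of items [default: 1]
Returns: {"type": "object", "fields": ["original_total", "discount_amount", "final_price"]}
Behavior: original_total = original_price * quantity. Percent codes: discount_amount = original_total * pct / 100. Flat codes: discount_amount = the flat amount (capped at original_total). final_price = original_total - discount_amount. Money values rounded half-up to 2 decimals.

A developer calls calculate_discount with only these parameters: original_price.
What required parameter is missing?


Required parameters: original_price, discount_code
Provided: original_price
Missing: discount_code
discount_code


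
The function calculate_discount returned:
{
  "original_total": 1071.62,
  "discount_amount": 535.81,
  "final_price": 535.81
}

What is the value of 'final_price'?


535.81


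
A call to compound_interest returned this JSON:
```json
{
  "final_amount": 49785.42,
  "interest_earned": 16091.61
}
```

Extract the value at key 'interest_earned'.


16091.61


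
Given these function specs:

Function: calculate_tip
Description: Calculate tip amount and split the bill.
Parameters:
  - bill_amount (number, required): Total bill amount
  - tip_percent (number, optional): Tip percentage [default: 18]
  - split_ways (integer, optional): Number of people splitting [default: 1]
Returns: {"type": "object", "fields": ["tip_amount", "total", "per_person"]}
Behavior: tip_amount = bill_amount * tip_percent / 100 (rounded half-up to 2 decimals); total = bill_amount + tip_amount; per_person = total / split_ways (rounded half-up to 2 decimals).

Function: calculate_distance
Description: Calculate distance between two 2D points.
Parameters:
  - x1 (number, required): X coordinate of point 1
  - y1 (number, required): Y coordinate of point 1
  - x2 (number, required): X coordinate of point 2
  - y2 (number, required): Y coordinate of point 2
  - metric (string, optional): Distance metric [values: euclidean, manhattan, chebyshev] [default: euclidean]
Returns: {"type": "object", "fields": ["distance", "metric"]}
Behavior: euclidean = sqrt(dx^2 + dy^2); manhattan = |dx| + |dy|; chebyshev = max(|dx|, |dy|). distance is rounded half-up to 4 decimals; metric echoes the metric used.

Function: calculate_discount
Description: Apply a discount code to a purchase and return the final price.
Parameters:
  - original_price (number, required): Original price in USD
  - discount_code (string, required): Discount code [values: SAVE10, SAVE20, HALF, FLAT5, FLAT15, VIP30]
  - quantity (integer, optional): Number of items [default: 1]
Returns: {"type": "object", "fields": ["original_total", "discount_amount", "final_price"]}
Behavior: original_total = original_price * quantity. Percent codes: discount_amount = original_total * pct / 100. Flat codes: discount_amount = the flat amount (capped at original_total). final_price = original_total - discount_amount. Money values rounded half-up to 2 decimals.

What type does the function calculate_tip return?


The calculate_tip spec declares Returns: {"type": "object", "fields": ["tip_amount", "total", "per_person"]}
Type:
object


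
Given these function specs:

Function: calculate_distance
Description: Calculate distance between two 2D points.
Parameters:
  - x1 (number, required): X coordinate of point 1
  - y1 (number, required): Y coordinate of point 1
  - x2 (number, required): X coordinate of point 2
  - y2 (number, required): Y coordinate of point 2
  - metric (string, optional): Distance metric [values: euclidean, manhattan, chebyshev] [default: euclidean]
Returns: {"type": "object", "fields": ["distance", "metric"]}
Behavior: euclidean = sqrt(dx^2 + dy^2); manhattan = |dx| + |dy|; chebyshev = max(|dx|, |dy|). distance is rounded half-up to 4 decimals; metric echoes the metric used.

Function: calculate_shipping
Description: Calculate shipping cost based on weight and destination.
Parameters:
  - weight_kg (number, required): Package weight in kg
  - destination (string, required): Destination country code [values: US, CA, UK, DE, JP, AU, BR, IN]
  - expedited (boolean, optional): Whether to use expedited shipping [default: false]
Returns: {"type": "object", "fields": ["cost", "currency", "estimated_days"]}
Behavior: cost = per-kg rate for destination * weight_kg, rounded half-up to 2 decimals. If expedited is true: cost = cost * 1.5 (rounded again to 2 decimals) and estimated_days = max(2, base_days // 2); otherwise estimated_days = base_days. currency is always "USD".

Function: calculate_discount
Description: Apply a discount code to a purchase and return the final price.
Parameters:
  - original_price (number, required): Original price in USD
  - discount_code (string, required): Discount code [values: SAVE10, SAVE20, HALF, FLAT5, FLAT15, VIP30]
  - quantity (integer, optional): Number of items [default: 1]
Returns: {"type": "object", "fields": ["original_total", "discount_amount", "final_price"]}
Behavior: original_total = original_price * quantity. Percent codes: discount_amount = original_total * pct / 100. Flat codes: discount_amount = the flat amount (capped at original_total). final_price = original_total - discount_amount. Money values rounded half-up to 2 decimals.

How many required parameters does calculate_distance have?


Parameters of calculate_distance: x1 (required), y1 (required), x2 (required), y2 (required), metric (optional)
Required count:
4


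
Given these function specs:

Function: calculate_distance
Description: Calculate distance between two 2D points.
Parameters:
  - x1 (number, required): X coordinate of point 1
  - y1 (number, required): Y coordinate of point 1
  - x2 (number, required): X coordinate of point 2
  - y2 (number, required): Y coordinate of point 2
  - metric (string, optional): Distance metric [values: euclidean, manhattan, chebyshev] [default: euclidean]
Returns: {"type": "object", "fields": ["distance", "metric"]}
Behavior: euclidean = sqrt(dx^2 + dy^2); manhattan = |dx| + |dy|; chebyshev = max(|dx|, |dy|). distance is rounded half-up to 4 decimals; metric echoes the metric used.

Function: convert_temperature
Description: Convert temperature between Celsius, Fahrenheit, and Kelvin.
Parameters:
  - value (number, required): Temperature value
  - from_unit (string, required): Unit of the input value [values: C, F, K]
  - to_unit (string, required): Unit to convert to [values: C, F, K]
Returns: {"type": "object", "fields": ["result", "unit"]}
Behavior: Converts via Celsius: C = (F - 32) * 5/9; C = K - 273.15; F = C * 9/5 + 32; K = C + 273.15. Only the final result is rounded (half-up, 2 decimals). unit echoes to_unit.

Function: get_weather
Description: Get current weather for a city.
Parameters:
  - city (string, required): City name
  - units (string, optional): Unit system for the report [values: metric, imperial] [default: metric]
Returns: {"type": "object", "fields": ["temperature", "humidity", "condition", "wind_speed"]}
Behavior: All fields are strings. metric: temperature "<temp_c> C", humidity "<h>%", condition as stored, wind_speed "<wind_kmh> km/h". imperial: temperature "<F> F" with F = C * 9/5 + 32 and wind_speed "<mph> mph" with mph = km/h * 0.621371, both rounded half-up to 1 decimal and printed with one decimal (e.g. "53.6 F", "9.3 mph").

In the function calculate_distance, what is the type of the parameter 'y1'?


The calculate_distance spec declares:
  - y1 (number, required): Y coordinate of point 1
Type:
number


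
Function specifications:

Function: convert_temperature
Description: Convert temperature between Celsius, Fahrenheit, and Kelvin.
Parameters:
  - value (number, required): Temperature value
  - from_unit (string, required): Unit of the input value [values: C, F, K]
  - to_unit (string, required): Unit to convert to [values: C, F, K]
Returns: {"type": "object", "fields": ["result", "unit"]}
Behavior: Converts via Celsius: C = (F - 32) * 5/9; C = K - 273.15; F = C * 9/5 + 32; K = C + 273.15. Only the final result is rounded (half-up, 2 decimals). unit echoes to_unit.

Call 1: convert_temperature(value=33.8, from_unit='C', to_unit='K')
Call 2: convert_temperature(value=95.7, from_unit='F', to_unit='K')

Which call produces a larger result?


Call 1:
  Input already in C: 33.8
  To K: 33.8 + 273.15 = 306.95
  Round to 2 decimals: 306.95
  -> 306.95 K
Call 2:
  To C: (95.7 - 32) * 5/9 = 35.388889
  To K: 35.388889 + 273.15 = 308.538889
  Round to 2 decimals: 308.54
  -> 308.54 K
Call 2 (308.54 K)


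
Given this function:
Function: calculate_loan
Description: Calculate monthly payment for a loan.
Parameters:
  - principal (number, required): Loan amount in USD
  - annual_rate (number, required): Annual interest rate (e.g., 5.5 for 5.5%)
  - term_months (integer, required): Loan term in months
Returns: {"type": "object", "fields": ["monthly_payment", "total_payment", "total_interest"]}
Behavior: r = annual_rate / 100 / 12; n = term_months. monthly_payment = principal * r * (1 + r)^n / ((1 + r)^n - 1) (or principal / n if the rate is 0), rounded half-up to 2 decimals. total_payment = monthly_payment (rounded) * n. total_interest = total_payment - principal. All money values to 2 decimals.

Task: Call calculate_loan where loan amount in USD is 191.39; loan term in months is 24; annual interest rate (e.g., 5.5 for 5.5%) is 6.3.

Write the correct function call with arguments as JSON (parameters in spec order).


Mapping each described value to its parameter name:
  'Loan amount in USD' -> principal = 191.39
  'Loan term in months' -> term_months = 24
  'Annual interest rate (e.g., 5.5 for 5.5%)' -> annual_rate = 6.3
calculate_loan({"principal": 191.39, "annual_rate": 6.3, "term_months": 24})


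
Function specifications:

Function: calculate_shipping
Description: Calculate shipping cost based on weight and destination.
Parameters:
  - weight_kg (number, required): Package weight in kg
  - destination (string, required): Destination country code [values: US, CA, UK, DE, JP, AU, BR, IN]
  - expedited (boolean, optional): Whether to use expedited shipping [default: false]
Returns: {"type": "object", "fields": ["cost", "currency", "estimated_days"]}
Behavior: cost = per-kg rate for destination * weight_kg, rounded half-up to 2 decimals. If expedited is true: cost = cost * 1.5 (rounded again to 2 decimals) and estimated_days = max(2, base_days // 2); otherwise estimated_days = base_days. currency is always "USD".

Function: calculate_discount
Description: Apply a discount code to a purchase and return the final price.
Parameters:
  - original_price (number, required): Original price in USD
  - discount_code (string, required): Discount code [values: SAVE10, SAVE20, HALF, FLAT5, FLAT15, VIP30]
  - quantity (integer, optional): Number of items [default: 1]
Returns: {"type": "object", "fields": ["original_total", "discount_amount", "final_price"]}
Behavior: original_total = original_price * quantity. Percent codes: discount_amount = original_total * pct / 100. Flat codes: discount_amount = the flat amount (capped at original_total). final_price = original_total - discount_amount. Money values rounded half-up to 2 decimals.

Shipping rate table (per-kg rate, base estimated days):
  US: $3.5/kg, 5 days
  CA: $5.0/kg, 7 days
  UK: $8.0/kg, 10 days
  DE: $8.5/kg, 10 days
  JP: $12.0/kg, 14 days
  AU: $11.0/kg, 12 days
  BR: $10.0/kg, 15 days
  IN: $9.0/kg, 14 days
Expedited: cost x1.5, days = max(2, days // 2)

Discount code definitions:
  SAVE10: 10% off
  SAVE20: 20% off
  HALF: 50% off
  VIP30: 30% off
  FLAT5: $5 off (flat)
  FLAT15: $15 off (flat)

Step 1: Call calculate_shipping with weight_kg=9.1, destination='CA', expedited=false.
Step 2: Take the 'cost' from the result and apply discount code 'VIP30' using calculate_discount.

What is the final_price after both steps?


Step 1: calculate_shipping(weight_kg=9.1, destination=CA, expedited=false)
  Rate for CA: $5.0/kg, base 7 days
  cost = 5.0 * 9.1 = 45.5 -> 45.50
  expedited not set/false: estimated_days = 7
  -> cost = 45.50 USD
Step 2: calculate_discount(original_price=45.5, discount_code=VIP30, quantity=1)
  original_total = 45.5 * 1 = 45.50
  VIP30 = 30% off: discount_amount = 45.50 * 30/100 = 13.65 -> 13.65
  final_price = 45.50 - 13.65 = 31.85
  -> final_price = 31.85
$31.85


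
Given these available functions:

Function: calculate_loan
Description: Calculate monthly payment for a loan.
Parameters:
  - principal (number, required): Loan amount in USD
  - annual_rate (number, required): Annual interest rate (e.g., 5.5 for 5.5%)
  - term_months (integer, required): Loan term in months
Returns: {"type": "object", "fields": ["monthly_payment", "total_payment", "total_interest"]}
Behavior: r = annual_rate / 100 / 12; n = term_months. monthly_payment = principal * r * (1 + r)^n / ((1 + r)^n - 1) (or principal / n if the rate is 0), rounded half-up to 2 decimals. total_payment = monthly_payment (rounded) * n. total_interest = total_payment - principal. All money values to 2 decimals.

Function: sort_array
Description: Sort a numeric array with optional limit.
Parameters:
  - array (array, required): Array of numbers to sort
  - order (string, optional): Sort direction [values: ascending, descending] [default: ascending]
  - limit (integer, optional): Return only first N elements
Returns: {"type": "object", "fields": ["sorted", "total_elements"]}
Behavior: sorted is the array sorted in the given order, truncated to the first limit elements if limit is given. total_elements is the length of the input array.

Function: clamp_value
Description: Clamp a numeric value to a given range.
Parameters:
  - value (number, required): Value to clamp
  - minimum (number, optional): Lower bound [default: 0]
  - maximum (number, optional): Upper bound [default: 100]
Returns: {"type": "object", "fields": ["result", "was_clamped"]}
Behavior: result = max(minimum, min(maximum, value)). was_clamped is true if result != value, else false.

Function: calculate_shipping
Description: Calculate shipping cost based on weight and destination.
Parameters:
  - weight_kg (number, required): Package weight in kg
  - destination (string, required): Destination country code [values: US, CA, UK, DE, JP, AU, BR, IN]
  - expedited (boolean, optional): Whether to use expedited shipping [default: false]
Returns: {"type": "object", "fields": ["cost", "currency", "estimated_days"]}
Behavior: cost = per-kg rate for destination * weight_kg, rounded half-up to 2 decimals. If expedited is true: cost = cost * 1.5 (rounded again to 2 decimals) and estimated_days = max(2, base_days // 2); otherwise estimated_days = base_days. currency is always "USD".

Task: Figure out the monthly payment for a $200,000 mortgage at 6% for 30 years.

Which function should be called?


The task needs a function whose description is: Calculate monthly payment for a loan.
calculate_loan


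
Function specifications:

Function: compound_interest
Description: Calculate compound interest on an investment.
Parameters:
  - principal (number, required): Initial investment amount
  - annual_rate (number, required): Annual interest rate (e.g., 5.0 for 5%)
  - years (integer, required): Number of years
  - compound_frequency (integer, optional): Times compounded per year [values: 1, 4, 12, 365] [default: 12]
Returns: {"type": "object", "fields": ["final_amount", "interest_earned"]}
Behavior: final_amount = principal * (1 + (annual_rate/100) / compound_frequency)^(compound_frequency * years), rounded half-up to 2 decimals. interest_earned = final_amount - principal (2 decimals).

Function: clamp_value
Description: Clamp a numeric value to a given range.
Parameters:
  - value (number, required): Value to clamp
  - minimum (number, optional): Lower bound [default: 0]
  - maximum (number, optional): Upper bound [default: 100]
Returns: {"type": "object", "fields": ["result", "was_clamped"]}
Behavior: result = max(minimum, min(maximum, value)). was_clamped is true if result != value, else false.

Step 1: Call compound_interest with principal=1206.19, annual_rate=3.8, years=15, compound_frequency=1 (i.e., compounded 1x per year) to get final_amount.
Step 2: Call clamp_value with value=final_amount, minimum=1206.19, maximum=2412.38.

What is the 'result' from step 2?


Step 1: compound_interest
  rate per period = 3.8/100/1 = 0.038 (keep full precision); periods = 1 * 15 = 15
  (1 + 0.038)^15 = 1.74968675
  final_amount = 1206.19 * 1.74968675 = 2110.454659 -> 2110.45
  interest_earned = 2110.45 - 1206.19 = 904.26
  -> final_amount = 2110.45
Step 2: clamp_value(value=2110.45, minimum=1206.19, maximum=2412.38)
  result = max(1206.19, min(2412.38, 2110.45)) = max(1206.19, 2110.45) = 2110.45
  was_clamped = (2110.45 != 2110.45) = false
  -> result = 2110.45
2110.45


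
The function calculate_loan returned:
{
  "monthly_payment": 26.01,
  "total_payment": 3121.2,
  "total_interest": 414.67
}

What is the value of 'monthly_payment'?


26.01


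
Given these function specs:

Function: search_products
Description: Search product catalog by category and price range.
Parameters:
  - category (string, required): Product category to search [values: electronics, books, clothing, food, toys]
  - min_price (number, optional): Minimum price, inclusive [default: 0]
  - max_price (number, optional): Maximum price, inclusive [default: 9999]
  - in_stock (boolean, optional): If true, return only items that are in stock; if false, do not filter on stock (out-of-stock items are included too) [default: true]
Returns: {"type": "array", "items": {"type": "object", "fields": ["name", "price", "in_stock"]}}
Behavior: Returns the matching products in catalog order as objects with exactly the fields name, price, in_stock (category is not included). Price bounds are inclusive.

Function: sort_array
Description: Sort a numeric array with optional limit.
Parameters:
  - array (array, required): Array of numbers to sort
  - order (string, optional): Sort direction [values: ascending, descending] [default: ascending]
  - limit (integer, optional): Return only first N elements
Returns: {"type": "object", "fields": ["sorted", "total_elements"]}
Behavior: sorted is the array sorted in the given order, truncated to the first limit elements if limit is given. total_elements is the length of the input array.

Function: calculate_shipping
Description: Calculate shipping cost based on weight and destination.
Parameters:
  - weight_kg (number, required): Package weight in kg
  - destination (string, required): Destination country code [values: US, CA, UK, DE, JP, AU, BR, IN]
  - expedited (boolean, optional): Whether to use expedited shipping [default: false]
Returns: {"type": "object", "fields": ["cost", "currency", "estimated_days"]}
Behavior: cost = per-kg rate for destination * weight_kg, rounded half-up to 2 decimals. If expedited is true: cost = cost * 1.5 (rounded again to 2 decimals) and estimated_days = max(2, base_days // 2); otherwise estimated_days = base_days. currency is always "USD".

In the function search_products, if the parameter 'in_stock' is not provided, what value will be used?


The search_products spec declares:
  - in_stock (boolean, optional): If true, return only items that are in stock; if false, do not filter on stock (out-of-stock items are included too) [default: true]
Default:
true


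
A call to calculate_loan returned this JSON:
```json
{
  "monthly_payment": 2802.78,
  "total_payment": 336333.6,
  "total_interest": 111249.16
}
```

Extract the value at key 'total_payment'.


336333.6


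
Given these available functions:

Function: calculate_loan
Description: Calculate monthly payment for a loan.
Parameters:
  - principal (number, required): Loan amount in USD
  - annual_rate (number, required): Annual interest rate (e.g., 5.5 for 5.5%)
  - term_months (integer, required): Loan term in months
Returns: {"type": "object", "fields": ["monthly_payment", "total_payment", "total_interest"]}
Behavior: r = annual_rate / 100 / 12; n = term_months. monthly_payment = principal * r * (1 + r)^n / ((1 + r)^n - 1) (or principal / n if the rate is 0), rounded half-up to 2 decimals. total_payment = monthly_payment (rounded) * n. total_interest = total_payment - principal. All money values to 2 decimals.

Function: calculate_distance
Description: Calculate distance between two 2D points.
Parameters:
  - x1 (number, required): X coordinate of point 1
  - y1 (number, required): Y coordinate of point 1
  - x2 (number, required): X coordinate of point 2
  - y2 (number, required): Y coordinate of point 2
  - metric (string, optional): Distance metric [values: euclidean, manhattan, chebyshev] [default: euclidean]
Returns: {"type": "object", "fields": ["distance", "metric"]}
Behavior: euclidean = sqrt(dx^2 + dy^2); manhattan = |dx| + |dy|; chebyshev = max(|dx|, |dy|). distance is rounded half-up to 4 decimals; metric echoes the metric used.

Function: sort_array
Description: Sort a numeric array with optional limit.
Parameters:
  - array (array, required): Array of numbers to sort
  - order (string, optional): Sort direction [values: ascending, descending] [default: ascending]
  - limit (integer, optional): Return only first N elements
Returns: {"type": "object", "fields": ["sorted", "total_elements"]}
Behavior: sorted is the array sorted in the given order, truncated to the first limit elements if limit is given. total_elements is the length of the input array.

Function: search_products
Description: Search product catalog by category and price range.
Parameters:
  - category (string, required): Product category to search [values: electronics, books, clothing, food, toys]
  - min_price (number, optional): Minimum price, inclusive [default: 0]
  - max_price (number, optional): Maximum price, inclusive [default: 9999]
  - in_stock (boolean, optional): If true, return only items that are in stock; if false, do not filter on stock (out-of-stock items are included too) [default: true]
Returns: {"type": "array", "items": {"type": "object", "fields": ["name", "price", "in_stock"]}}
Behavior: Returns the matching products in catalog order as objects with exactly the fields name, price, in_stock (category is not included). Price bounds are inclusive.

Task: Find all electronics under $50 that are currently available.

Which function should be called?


The task needs a function whose description is: Search product catalog by category and price range.
search_products


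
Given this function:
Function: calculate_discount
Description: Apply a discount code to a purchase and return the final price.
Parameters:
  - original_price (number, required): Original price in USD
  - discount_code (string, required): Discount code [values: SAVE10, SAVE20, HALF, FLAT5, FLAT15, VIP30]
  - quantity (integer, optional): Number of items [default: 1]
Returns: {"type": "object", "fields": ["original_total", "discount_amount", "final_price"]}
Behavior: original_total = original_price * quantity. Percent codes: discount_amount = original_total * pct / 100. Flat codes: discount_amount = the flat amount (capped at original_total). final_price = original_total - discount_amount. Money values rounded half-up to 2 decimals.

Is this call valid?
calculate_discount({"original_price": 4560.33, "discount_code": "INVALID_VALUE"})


Checking parameter values...
Parameter 'discount_code' has value 'INVALID_VALUE' not in allowed: SAVE10, SAVE20, HALF, FLAT5, FLAT15, VIP30
Invalid - 'discount_code' must be one of SAVE10, SAVE20, HALF, FLAT5, FLAT15, VIP30


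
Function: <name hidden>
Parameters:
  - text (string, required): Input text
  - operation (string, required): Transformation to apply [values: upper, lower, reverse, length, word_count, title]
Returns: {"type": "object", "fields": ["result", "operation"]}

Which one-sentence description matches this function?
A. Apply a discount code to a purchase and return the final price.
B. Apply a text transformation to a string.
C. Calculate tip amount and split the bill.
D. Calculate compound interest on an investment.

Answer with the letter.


Parameters text, operation and return ["result", "operation"] fit: Apply a text transformation to a string.
B


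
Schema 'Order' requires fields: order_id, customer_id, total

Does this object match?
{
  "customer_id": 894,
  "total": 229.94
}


Checking required fields...
Missing: order_id
Invalid - missing required field 'order_id'


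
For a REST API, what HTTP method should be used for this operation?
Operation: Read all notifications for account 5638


GET = read, POST = create, PUT = update/replace, DELETE = remove
This operation is a read.
GET


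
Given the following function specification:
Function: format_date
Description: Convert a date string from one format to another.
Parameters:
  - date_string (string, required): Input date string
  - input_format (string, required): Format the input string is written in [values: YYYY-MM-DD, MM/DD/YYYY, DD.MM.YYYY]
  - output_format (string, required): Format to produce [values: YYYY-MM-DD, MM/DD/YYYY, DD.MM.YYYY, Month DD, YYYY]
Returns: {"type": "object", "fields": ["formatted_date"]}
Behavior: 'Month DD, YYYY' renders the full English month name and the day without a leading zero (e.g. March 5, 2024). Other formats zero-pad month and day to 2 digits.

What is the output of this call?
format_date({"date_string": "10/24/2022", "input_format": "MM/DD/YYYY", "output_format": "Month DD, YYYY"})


Parse '10/24/2022' as MM/DD/YYYY: year=2022, month=10, day=24
Month 10 = October
Render as Month DD, YYYY: October 24, 2022
Output:
{"formatted_date": "October 24, 2022"}


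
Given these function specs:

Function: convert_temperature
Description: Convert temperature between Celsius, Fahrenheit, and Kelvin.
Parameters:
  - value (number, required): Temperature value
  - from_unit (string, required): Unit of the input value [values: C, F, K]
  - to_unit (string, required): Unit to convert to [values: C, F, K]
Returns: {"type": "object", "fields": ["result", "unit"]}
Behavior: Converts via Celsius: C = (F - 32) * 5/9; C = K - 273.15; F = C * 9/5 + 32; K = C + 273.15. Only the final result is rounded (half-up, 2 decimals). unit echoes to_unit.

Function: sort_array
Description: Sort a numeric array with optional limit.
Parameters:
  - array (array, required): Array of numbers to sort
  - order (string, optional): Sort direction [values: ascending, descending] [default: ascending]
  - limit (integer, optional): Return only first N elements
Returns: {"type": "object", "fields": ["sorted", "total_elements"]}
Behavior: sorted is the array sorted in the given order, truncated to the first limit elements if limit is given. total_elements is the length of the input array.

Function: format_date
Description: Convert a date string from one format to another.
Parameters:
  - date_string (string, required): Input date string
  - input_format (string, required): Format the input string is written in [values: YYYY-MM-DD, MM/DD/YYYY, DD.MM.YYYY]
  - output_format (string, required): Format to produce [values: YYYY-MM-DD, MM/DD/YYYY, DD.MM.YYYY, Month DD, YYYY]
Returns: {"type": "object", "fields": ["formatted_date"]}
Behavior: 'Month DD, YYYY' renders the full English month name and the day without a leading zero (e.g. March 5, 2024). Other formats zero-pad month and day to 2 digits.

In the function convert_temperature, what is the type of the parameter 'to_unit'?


The convert_temperature spec declares:
  - to_unit (string, required): Unit to convert to [values: C, F, K]
Type:
string


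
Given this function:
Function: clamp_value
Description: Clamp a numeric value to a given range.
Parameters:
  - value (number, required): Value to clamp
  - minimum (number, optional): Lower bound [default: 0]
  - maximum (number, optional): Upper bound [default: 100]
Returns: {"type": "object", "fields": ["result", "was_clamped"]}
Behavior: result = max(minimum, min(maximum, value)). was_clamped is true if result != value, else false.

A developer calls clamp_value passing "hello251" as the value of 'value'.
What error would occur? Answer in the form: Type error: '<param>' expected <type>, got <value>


Spec: 'value' is declared as number; "hello251" is a string.
Type error: 'value' expected number, got "hello251"


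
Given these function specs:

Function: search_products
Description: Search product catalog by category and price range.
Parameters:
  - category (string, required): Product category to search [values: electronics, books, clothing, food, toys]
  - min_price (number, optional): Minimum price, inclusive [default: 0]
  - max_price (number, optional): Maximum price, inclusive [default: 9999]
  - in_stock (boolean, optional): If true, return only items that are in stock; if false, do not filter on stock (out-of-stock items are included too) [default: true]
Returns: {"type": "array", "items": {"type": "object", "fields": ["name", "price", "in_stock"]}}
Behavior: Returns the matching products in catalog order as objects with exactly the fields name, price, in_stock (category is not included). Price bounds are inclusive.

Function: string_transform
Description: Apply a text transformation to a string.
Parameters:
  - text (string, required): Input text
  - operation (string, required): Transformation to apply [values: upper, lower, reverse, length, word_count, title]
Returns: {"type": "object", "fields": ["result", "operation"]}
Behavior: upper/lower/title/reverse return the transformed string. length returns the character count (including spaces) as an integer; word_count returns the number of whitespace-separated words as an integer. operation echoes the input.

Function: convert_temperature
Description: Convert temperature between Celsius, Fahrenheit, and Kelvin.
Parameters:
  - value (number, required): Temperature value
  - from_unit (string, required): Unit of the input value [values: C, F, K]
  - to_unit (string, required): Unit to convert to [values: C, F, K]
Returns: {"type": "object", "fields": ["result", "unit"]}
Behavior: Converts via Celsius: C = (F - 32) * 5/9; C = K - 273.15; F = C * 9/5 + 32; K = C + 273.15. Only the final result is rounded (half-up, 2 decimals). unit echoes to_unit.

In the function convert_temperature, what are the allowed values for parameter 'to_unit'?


The convert_temperature spec declares:
  - to_unit (string, required): Unit to convert to [values: C, F, K]
Allowed values:
C, F, K


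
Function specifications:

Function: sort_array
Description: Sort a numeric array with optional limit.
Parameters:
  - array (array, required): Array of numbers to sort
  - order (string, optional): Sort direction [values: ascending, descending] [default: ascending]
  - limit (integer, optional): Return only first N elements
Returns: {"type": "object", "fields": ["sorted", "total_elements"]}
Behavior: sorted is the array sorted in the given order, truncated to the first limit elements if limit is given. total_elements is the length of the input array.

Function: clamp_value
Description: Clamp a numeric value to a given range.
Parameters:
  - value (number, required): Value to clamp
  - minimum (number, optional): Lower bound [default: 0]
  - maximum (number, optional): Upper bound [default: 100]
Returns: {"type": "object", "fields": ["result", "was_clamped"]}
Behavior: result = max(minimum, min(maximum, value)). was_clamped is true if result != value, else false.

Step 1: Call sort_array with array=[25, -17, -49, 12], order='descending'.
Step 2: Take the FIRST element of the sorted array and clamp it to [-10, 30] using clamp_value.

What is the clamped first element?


Step 1: sort_array(order=descending)
  sorted: [25, 12, -17, -49]
  -> first element = 25
Step 2: clamp_value(value=25, minimum=-10, maximum=30)
  result = max(-10, min(30, 25)) = max(-10, 25) = 25
  was_clamped = (25 != 25) = false
  -> result = 25
25


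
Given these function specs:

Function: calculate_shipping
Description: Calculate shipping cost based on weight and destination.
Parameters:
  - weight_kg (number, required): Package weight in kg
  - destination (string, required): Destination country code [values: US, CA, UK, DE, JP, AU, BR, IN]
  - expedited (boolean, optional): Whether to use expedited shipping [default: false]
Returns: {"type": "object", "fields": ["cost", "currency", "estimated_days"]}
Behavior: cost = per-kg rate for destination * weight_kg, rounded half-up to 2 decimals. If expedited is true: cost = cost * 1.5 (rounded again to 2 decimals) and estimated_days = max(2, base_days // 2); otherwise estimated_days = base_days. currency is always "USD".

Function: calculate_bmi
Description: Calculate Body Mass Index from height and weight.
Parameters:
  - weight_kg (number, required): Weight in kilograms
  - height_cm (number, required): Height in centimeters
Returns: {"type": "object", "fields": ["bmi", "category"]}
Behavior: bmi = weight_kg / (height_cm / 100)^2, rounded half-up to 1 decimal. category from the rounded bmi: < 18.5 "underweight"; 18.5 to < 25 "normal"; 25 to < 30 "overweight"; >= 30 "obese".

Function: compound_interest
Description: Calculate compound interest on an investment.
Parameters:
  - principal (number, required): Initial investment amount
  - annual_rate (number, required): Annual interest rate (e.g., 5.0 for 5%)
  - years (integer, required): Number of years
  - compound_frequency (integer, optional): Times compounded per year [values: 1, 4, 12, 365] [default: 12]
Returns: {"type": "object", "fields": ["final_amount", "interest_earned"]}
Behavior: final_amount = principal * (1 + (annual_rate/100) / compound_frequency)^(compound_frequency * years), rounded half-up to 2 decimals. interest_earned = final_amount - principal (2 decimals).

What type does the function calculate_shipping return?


The calculate_shipping spec declares Returns: {"type": "object", "fields": ["cost", "currency", "estimated_days"]}
Type:
object
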